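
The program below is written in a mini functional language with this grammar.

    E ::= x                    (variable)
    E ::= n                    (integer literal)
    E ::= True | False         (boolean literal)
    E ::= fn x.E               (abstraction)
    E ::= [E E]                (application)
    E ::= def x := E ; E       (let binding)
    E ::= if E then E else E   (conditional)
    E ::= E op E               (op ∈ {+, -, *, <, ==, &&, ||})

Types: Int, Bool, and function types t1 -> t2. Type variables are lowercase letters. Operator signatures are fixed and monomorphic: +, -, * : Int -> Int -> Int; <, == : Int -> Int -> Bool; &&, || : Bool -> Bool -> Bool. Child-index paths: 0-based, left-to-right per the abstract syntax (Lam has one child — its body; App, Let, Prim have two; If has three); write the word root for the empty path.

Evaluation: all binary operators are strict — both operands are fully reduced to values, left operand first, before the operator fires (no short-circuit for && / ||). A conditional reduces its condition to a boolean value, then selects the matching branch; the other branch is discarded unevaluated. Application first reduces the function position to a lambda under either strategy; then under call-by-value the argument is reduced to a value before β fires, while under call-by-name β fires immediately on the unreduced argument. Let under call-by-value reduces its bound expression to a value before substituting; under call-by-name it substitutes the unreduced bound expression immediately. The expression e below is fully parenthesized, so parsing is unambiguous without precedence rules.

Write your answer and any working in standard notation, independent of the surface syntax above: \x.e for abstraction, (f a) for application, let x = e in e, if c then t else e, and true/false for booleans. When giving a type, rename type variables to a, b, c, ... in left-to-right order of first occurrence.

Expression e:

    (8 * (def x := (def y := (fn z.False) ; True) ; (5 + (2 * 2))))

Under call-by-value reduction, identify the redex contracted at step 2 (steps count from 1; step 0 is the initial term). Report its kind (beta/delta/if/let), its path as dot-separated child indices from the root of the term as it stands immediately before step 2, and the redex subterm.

Working:
step 0: (8 * (let x = (let y = (\z.false) in true) in (5 + (2 * 2))))
step 1: [let@1.0] (8 * (let x = true in (5 + (2 * 2))))
step 2: [let@1] (8 * (5 + (2 * 2)))

Answer: let at 1 : (let x = true in (5 + (2 * 2)))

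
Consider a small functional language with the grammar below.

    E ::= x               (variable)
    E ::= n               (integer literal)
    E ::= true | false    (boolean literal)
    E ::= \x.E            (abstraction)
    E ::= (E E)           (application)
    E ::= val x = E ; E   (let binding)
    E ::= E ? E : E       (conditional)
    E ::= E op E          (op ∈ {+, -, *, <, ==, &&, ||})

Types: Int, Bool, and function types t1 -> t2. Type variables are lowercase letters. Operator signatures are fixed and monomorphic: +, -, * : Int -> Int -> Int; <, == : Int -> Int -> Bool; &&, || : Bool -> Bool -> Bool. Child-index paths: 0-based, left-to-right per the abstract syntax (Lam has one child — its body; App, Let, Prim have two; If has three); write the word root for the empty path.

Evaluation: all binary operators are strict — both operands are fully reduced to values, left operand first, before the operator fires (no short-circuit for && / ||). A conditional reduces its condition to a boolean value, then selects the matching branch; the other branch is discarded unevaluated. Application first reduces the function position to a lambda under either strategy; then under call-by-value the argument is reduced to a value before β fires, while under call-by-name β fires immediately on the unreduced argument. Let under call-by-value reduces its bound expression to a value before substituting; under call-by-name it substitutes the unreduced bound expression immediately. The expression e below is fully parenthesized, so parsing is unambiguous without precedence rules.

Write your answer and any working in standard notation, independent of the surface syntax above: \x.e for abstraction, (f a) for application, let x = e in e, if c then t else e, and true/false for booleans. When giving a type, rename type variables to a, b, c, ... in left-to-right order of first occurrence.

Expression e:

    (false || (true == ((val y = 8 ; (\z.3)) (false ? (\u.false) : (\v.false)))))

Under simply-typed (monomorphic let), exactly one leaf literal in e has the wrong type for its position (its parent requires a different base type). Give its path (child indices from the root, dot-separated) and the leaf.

Working:
  unify Bool ~ Bool
  unify Bool ~ Int
  FAIL: mismatch Bool ~ Int

Answer: 1.0 : true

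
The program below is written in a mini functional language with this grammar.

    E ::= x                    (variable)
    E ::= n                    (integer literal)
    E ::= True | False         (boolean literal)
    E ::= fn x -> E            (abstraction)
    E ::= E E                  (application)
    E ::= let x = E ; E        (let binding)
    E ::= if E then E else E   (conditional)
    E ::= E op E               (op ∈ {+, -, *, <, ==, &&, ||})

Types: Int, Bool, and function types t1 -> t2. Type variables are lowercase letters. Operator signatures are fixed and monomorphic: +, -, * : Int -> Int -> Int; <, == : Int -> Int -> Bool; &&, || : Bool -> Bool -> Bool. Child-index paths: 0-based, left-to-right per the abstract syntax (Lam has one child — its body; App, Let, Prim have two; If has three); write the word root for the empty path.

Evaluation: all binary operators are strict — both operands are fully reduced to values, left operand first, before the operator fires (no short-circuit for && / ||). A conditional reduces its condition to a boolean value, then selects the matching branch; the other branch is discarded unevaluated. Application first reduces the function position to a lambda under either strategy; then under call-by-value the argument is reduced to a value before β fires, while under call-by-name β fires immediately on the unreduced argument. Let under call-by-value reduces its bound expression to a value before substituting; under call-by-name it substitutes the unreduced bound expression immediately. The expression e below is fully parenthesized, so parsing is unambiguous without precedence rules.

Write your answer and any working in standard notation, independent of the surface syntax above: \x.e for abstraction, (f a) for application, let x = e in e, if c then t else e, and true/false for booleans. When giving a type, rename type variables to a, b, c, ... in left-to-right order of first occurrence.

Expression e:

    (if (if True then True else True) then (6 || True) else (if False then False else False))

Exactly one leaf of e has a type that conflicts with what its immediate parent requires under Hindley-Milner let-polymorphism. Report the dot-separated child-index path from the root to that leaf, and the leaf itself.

Answer: 1.0 : 6

Trace:
  unify Bool ~ Bool
  unify Bool ~ Bool
  unify Bool ~ Bool
  unify Int ~ Bool
  FAIL: mismatch Int ~ Bool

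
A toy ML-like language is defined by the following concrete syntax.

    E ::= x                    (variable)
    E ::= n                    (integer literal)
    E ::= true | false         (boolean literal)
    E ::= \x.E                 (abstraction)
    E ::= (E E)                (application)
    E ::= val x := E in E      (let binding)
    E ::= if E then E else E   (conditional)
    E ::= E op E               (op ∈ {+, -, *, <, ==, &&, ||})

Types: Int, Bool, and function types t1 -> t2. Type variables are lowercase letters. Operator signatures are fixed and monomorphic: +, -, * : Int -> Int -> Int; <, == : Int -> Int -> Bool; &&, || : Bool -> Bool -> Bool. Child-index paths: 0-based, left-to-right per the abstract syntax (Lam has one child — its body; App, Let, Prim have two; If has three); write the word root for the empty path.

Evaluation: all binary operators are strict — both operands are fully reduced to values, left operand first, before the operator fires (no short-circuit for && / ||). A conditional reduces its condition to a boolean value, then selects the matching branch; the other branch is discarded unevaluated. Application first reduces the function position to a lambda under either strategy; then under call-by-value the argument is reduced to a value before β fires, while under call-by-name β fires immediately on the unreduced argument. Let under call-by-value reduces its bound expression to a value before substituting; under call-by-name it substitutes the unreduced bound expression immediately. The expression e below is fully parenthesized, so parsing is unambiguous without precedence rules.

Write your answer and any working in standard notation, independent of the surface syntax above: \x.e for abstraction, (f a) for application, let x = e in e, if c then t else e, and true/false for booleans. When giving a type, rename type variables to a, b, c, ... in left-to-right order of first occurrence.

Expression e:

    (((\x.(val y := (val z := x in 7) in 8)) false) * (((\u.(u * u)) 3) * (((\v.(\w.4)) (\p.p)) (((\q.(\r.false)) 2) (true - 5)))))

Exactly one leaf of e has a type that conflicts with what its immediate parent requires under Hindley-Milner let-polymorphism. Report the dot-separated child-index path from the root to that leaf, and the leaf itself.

Derivation:
x : a
let z : a
let y : Int
\x._ : a -> Int
  unify a -> Int ~ Bool -> b
  unify a ~ Bool
  unify Int ~ b
_ _ : Int
  unify Int ~ Int
u : c
  unify c ~ Int
u : Int
  unify Int ~ Int
\u._ : Int -> Int
  unify Int -> Int ~ Int -> d
  unify Int ~ Int
  unify Int ~ d
_ _ : Int
  unify Int ~ Int
\w._ : f -> Int
\v._ : e -> f -> Int
p : g
\p._ : g -> g
  unify e -> f -> Int ~ (g -> g) -> h
  unify e ~ g -> g
  unify f -> Int ~ h
_ _ : f -> Int
\r._ : j -> Bool
\q._ : i -> j -> Bool
  unify i -> j -> Bool ~ Int -> k
  unify i ~ Int
  unify j -> Bool ~ k
_ _ : j -> Bool
  unify Bool ~ Int
  FAIL: mismatch Bool ~ Int

Answer: 1.1.1.1.0 : true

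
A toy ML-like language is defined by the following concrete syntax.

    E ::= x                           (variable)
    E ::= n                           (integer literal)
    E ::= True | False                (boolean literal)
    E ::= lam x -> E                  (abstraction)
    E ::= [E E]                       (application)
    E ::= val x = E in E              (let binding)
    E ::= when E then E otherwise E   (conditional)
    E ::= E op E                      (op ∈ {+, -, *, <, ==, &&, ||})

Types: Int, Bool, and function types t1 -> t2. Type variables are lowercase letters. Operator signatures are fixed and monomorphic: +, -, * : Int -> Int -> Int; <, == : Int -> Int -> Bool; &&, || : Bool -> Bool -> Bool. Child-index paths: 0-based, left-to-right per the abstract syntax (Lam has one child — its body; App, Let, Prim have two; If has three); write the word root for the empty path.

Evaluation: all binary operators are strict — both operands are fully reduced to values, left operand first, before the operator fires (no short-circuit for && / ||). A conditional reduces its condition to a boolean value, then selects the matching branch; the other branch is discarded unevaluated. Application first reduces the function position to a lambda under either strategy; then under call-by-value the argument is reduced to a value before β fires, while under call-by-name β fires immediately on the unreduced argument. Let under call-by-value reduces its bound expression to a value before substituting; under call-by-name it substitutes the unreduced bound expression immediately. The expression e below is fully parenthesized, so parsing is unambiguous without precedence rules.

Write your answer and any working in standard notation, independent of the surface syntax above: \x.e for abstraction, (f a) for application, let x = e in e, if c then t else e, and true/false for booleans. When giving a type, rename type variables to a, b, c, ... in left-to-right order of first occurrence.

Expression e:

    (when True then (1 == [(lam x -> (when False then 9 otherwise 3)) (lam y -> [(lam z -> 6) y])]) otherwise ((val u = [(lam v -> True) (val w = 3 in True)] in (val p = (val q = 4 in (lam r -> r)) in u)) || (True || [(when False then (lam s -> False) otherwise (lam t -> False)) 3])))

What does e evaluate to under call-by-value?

Trace:
step 0: (if true then (1 == ((\x.(if false then 9 else 3)) (\y.((\z.6) y)))) else ((let u = ((\v.true) (let w = 3 in true)) in (let p = (let q = 4 in (\r.r)) in u)) || (true || ((if false then (\s.false) else (\t.false)) 3))))
step 1: [if@root] (1 == ((\x.(if false then 9 else 3)) (\y.((\z.6) y))))
step 2: [beta@1] (1 == (if false then 9 else 3))
step 3: [if@1] (1 == 3)
step 4: [delta@root] false

Answer: false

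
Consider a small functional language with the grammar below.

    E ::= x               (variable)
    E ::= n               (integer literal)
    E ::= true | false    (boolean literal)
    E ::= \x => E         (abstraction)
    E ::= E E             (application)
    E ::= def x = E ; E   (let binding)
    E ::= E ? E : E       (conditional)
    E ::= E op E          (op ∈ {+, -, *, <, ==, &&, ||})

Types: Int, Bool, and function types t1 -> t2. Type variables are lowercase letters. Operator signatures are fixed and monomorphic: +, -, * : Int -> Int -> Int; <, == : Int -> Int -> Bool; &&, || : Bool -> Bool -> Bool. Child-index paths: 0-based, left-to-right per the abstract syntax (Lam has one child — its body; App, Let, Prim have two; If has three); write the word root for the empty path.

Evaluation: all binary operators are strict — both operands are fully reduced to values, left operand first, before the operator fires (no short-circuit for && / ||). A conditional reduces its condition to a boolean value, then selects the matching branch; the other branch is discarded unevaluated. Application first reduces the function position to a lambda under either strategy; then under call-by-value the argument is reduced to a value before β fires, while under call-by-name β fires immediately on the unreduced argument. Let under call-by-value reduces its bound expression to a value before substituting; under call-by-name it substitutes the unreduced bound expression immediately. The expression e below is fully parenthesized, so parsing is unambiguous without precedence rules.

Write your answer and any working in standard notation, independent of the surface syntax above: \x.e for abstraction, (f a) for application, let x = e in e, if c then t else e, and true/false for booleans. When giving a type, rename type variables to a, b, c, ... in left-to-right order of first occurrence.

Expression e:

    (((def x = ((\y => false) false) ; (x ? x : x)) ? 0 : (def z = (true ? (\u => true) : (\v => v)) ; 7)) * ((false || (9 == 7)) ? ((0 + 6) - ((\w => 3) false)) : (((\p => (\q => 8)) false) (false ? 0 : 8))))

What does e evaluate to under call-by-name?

Derivation:
step 0: ((if (let x = ((\y.false) false) in (if x then x else x)) then 0 else (let z = (if true then (\u.true) else (\v.v)) in 7)) * (if (false || (9 == 7)) then ((0 + 6) - ((\w.3) false)) else (((\p.(\q.8)) false) (if false then 0 else 8))))
step 1: [let@0.0] ((if (if ((\y.false) false) then ((\y.false) false) else ((\y.false) false)) then 0 else (let z = (if true then (\u.true) else (\v.v)) in 7)) * (if (false || (9 == 7)) then ((0 + 6) - ((\w.3) false)) else (((\p.(\q.8)) false) (if false then 0 else 8))))
step 2: [beta@0.0.0] ((if (if false then ((\y.false) false) else ((\y.false) false)) then 0 else (let z = (if true then (\u.true) else (\v.v)) in 7)) * (if (false || (9 == 7)) then ((0 + 6) - ((\w.3) false)) else (((\p.(\q.8)) false) (if false then 0 else 8))))
step 3: [if@0.0] ((if ((\y.false) false) then 0 else (let z = (if true then (\u.true) else (\v.v)) in 7)) * (if (false || (9 == 7)) then ((0 + 6) - ((\w.3) false)) else (((\p.(\q.8)) false) (if false then 0 else 8))))
step 4: [beta@0.0] ((if false then 0 else (let z = (if true then (\u.true) else (\v.v)) in 7)) * (if (false || (9 == 7)) then ((0 + 6) - ((\w.3) false)) else (((\p.(\q.8)) false) (if false then 0 else 8))))
step 5: [if@0] ((let z = (if true then (\u.true) else (\v.v)) in 7) * (if (false || (9 == 7)) then ((0 + 6) - ((\w.3) false)) else (((\p.(\q.8)) false) (if false then 0 else 8))))
step 6: [let@0] (7 * (if (false || (9 == 7)) then ((0 + 6) - ((\w.3) false)) else (((\p.(\q.8)) false) (if false then 0 else 8))))
step 7: [delta@1.0.1] (7 * (if (false || false) then ((0 + 6) - ((\w.3) false)) else (((\p.(\q.8)) false) (if false then 0 else 8))))
step 8: [delta@1.0] (7 * (if false then ((0 + 6) - ((\w.3) false)) else (((\p.(\q.8)) false) (if false then 0 else 8))))
step 9: [if@1] (7 * (((\p.(\q.8)) false) (if false then 0 else 8)))
step 10: [beta@1.0] (7 * ((\q.8) (if false then 0 else 8)))
step 11: [beta@1] (7 * 8)
step 12: [delta@root] 56

Answer: 56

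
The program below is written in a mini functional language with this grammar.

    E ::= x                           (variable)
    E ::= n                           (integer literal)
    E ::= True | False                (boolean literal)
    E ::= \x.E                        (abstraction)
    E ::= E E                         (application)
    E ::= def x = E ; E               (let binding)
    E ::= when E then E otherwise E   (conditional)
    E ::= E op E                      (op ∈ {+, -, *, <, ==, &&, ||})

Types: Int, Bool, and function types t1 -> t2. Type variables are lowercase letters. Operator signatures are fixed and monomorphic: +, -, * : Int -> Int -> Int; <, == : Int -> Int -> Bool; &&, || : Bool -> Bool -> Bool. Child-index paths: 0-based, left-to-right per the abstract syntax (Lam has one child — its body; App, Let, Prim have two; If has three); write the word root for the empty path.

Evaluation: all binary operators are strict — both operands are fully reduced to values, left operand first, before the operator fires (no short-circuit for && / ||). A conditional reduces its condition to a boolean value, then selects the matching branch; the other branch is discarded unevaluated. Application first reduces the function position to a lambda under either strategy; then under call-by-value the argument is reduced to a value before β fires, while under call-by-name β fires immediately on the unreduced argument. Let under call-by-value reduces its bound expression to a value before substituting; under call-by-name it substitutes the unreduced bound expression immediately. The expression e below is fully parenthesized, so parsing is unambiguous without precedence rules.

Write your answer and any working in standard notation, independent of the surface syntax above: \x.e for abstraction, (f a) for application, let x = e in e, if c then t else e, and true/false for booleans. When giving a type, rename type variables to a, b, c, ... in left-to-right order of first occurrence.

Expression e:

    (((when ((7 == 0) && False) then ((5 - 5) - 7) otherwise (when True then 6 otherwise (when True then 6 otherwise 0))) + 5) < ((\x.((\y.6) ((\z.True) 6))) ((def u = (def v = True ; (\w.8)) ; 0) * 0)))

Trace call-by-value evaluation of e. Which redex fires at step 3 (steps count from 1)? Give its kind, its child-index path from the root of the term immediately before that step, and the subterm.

Answer: if at 0.0 : (if false then ((5 - 5) - 7) else (if true then 6 else (if true then 6 else 0)))

Working:
step 0: (((if ((7 == 0) && false) then ((5 - 5) - 7) else (if true then 6 else (if true then 6 else 0))) + 5) < ((\x.((\y.6) ((\z.true) 6))) ((let u = (let v = true in (\w.8)) in 0) * 0)))
step 1: [delta@0.0.0.0] (((if (false && false) then ((5 - 5) - 7) else (if true then 6 else (if true then 6 else 0))) + 5) < ((\x.((\y.6) ((\z.true) 6))) ((let u = (let v = true in (\w.8)) in 0) * 0)))
step 2: [delta@0.0.0] (((if false then ((5 - 5) - 7) else (if true then 6 else (if true then 6 else 0))) + 5) < ((\x.((\y.6) ((\z.true) 6))) ((let u = (let v = true in (\w.8)) in 0) * 0)))
step 3: [if@0.0] (((if true then 6 else (if true then 6 else 0)) + 5) < ((\x.((\y.6) ((\z.true) 6))) ((let u = (let v = true in (\w.8)) in 0) * 0)))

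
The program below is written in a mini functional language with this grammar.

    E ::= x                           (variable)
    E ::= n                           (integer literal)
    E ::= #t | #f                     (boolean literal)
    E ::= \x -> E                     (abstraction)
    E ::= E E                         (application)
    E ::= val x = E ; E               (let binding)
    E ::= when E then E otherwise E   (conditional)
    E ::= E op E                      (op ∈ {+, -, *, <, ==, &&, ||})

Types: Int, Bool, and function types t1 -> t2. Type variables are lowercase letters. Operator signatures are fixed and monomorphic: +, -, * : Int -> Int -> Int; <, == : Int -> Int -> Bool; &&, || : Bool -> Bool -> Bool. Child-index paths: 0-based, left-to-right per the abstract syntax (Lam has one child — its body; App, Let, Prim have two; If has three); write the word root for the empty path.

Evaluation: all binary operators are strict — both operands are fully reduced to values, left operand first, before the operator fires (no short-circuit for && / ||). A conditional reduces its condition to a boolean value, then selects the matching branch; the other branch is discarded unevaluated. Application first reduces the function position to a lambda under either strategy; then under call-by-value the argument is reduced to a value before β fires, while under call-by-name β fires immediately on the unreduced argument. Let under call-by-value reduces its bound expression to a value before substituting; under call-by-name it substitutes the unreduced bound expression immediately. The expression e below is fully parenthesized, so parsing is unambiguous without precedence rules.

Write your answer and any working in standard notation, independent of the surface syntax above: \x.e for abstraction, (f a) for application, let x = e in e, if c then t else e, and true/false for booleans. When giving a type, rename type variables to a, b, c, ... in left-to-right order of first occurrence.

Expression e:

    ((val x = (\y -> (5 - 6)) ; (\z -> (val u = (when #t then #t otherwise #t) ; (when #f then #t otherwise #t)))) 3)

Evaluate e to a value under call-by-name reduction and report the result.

Trace:
step 0: ((let x = (\y.(5 - 6)) in (\z.(let u = (if true then true else true) in (if false then true else true)))) 3)
step 1: [let@0] ((\z.(let u = (if true then true else true) in (if false then true else true))) 3)
step 2: [beta@root] (let u = (if true then true else true) in (if false then true else true))
step 3: [let@root] (if false then true else true)
step 4: [if@root] true

Answer: true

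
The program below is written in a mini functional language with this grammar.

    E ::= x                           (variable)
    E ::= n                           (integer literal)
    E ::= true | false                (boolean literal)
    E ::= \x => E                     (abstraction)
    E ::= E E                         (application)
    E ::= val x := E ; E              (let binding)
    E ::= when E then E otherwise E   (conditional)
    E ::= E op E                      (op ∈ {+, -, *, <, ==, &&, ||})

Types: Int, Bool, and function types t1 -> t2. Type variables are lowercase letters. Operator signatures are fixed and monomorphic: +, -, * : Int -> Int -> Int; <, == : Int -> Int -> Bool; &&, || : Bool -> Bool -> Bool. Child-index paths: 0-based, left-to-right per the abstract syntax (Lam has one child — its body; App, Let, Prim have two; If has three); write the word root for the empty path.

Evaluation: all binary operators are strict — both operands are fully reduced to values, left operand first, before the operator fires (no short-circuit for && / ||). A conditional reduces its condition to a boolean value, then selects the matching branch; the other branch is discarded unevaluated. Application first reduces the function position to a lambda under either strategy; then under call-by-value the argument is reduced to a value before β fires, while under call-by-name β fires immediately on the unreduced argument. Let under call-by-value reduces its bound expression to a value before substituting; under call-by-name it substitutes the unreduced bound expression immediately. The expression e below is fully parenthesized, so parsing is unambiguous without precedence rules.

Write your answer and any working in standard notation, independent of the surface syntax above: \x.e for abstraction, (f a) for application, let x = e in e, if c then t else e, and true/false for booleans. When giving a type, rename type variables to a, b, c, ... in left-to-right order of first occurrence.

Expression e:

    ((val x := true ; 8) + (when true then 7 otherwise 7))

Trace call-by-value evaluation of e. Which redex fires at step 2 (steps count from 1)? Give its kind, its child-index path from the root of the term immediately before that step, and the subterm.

Answer: if at 1 : (if true then 7 else 7)

Derivation:
step 0: ((let x = true in 8) + (if true then 7 else 7))
step 1: [let@0] (8 + (if true then 7 else 7))
step 2: [if@1] (8 + 7)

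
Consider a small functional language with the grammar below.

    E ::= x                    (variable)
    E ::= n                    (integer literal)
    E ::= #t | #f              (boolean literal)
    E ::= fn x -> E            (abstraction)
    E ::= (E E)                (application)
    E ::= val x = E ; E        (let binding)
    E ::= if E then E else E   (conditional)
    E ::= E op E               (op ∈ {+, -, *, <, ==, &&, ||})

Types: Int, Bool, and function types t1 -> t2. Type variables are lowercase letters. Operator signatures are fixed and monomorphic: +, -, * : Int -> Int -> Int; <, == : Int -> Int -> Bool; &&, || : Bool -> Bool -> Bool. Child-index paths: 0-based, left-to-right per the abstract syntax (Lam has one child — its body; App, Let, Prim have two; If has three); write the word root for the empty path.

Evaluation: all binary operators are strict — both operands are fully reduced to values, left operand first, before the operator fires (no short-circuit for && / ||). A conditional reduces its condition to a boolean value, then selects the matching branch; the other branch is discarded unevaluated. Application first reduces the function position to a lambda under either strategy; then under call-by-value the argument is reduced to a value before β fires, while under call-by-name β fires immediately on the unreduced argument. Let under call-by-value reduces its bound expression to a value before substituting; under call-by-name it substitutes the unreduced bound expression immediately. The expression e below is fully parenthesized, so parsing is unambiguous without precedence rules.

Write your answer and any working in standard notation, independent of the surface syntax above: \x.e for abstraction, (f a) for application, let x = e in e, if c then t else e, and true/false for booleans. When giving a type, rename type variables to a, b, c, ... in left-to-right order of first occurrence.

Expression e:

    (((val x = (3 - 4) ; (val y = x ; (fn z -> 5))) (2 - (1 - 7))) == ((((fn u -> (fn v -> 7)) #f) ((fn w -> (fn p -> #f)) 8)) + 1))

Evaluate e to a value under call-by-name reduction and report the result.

Working:
step 0: (((let x = (3 - 4) in (let y = x in (\z.5))) (2 - (1 - 7))) == ((((\u.(\v.7)) false) ((\w.(\p.false)) 8)) + 1))
step 1: [let@0.0] (((let y = (3 - 4) in (\z.5)) (2 - (1 - 7))) == ((((\u.(\v.7)) false) ((\w.(\p.false)) 8)) + 1))
step 2: [let@0.0] (((\z.5) (2 - (1 - 7))) == ((((\u.(\v.7)) false) ((\w.(\p.false)) 8)) + 1))
step 3: [beta@0] (5 == ((((\u.(\v.7)) false) ((\w.(\p.false)) 8)) + 1))
step 4: [beta@1.0.0] (5 == (((\v.7) ((\w.(\p.false)) 8)) + 1))
step 5: [beta@1.0] (5 == (7 + 1))
step 6: [delta@1] (5 == 8)
step 7: [delta@root] false

Answer: false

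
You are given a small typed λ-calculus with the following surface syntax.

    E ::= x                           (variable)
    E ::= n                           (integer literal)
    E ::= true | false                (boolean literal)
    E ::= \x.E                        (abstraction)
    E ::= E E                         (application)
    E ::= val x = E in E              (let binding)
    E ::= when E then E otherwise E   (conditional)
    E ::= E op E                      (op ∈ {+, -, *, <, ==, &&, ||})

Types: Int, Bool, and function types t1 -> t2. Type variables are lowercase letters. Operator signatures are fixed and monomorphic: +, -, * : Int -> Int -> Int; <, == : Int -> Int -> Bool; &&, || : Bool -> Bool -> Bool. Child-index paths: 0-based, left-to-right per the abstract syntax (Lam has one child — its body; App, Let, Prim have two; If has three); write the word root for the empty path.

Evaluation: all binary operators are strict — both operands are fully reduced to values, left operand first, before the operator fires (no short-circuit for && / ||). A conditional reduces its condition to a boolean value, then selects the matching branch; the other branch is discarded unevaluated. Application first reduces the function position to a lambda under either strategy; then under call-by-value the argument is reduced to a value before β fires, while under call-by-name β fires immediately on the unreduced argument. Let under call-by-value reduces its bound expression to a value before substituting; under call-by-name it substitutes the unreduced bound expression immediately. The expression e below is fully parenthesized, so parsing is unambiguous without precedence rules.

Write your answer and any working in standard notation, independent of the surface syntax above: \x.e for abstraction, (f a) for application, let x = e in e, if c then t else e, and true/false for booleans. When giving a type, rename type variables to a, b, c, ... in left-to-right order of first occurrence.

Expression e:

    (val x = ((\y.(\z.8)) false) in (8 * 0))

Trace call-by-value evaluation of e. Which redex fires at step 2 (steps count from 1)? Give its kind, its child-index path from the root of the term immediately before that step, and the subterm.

Trace:
step 0: (let x = ((\y.(\z.8)) false) in (8 * 0))
step 1: [beta@0] (let x = (\z.8) in (8 * 0))
step 2: [let@root] (8 * 0)

Answer: let at root : (let x = (\z.8) in (8 * 0))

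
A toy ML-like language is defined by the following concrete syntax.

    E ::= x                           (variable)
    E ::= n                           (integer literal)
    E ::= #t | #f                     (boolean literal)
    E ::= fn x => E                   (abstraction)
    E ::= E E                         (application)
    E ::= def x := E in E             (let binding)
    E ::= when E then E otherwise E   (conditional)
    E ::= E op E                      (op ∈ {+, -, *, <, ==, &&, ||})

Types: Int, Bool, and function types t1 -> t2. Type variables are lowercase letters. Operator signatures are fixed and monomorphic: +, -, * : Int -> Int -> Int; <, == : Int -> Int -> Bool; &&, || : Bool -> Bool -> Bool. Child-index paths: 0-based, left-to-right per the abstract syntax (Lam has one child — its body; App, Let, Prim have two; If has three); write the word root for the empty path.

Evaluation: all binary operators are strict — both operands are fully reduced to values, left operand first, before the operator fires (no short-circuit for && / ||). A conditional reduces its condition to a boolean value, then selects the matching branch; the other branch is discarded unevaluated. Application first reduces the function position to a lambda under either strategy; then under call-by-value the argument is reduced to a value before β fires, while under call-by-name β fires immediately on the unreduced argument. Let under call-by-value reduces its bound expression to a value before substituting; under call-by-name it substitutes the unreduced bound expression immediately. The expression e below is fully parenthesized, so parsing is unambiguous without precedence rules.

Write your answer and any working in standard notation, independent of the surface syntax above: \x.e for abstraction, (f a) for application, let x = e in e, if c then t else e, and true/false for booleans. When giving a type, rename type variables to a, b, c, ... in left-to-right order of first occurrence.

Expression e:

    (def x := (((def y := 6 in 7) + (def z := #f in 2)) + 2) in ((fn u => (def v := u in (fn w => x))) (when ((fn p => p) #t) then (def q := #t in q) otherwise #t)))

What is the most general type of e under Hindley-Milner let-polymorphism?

Working:
let y : Int
  unify Int ~ Int
let z : Bool
  unify Int ~ Int
  unify Int ~ Int
  unify Int ~ Int
let x : Int
u : a
let v : a
x : Int
\w._ : b -> Int
\u._ : a -> b -> Int
p : c
\p._ : c -> c
  unify c -> c ~ Bool -> d
  unify c ~ Bool
  unify Bool ~ d
_ _ : Bool
  unify Bool ~ Bool
let q : Bool
q : Bool
  unify Bool ~ Bool
  unify a -> b -> Int ~ Bool -> e
  unify a ~ Bool
  unify b -> Int ~ e
_ _ : b -> Int

Answer: a -> Int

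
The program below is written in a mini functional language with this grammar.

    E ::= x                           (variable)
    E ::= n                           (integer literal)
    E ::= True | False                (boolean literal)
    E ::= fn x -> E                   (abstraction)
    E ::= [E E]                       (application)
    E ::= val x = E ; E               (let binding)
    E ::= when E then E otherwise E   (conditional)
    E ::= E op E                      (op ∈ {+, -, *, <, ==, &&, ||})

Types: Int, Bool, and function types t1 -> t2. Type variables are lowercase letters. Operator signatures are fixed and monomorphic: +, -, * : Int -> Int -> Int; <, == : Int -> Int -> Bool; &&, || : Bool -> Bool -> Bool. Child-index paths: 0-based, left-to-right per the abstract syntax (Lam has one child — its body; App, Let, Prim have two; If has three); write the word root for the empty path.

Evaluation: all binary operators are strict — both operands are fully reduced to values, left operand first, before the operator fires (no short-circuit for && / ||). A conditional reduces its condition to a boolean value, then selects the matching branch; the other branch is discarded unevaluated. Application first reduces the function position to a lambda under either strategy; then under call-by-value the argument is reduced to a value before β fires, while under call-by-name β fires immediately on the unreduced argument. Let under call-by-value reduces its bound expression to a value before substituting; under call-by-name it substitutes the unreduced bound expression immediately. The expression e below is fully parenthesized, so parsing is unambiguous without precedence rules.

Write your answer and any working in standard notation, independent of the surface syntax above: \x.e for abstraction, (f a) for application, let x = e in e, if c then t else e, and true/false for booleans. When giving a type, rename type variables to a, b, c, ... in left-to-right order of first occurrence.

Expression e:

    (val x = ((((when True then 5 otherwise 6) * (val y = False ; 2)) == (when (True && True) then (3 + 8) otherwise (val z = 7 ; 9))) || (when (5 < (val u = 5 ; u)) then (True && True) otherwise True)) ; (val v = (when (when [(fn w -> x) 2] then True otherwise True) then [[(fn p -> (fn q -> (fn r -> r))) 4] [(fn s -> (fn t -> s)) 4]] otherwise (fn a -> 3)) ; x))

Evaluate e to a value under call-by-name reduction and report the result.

Trace:
step 0: (let x = ((((if true then 5 else 6) * (let y = false in 2)) == (if (true && true) then (3 + 8) else (let z = 7 in 9))) || (if (5 < (let u = 5 in u)) then (true && true) else true)) in (let v = (if (if ((\w.x) 2) then true else true) then (((\p.(\q.(\r.r))) 4) ((\s.(\t.s)) 4)) else (\a.3)) in x))
step 1: [let@root] (let v = (if (if ((\w.((((if true then 5 else 6) * (let y = false in 2)) == (if (true && true) then (3 + 8) else (let z = 7 in 9))) || (if (5 < (let u = 5 in u)) then (true && true) else true))) 2) then true else true) then (((\p.(\q.(\r.r))) 4) ((\s.(\t.s)) 4)) else (\a.3)) in ((((if true then 5 else 6) * (let y = false in 2)) == (if (true && true) then (3 + 8) else (let z = 7 in 9))) || (if (5 < (let u = 5 in u)) then (true && true) else true)))
step 2: [let@root] ((((if true then 5 else 6) * (let y = false in 2)) == (if (true && true) then (3 + 8) else (let z = 7 in 9))) || (if (5 < (let u = 5 in u)) then (true && true) else true))
step 3: [if@0.0.0] (((5 * (let y = false in 2)) == (if (true && true) then (3 + 8) else (let z = 7 in 9))) || (if (5 < (let u = 5 in u)) then (true && true) else true))
step 4: [let@0.0.1] (((5 * 2) == (if (true && true) then (3 + 8) else (let z = 7 in 9))) || (if (5 < (let u = 5 in u)) then (true && true) else true))
step 5: [delta@0.0] ((10 == (if (true && true) then (3 + 8) else (let z = 7 in 9))) || (if (5 < (let u = 5 in u)) then (true && true) else true))
step 6: [delta@0.1.0] ((10 == (if true then (3 + 8) else (let z = 7 in 9))) || (if (5 < (let u = 5 in u)) then (true && true) else true))
step 7: [if@0.1] ((10 == (3 + 8)) || (if (5 < (let u = 5 in u)) then (true && true) else true))
step 8: [delta@0.1] ((10 == 11) || (if (5 < (let u = 5 in u)) then (true && true) else true))
step 9: [delta@0] (false || (if (5 < (let u = 5 in u)) then (true && true) else true))
step 10: [let@1.0.1] (false || (if (5 < 5) then (true && true) else true))
step 11: [delta@1.0] (false || (if false then (true && true) else true))
step 12: [if@1] (false || true)
step 13: [delta@root] true

Answer: true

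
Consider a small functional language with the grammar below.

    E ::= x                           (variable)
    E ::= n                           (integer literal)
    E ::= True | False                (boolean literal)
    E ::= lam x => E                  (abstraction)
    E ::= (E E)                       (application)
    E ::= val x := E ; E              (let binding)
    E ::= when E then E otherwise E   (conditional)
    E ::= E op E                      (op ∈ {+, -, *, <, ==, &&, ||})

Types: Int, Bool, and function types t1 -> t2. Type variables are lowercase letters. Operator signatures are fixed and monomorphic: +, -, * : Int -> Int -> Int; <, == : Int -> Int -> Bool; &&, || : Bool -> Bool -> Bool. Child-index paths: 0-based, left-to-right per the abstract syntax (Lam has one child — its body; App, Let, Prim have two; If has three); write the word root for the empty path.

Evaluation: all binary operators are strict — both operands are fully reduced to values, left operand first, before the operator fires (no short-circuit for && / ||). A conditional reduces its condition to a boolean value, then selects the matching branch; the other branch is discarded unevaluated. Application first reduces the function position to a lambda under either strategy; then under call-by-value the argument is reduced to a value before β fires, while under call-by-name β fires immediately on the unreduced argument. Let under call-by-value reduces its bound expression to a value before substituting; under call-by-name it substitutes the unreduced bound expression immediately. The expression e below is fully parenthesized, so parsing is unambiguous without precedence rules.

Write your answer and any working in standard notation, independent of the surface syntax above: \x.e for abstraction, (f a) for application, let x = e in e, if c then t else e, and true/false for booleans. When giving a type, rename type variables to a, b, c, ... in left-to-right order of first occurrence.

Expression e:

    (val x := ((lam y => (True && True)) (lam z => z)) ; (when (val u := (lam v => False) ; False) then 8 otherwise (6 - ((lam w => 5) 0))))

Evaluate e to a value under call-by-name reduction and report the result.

Trace:
step 0: (let x = ((\y.(true && true)) (\z.z)) in (if (let u = (\v.false) in false) then 8 else (6 - ((\w.5) 0))))
step 1: [let@root] (if (let u = (\v.false) in false) then 8 else (6 - ((\w.5) 0)))
step 2: [let@0] (if false then 8 else (6 - ((\w.5) 0)))
step 3: [if@root] (6 - ((\w.5) 0))
step 4: [beta@1] (6 - 5)
step 5: [delta@root] 1

Answer: 1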